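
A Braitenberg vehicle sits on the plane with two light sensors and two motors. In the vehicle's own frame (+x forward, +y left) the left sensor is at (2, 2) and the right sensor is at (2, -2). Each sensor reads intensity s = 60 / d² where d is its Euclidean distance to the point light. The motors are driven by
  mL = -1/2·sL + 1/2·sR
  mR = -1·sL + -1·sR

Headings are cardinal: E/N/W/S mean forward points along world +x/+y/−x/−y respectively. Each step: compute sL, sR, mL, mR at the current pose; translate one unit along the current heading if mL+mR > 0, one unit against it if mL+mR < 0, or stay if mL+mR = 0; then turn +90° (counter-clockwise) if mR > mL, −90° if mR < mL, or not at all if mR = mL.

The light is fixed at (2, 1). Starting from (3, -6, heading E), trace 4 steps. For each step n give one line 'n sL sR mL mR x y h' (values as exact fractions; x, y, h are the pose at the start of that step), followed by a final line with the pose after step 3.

n=0: pose=(3,-6,E); sL=30/17, sR=2/3; mL=-28/51, mR=-124/51; mL+mR=-152/51 → advance -1; mR−mL=-32/17 → turn -1·90°
n=1: pose=(2,-6,S); sL=12/17, sR=12/17; mL=0, mR=-24/17; mL+mR=-24/17 → advance -1; mR−mL=-24/17 → turn -1·90°
n=2: pose=(2,-5,W); sL=15/17, sR=3; mL=18/17, mR=-66/17; mL+mR=-48/17 → advance -1; mR−mL=-84/17 → turn -1·90°
n=3: pose=(3,-5,N); sL=60/17, sR=12/5; mL=-48/85, mR=-504/85; mL+mR=-552/85 → advance -1; mR−mL=-456/85 → turn -1·90°

0 30/17 2/3 -28/51 -124/51 3 -6 E
1 12/17 12/17 0 -24/17 2 -6 S
2 15/17 3 18/17 -66/17 2 -5 W
3 60/17 12/5 -48/85 -504/85 3 -5 N
final 3 -6 E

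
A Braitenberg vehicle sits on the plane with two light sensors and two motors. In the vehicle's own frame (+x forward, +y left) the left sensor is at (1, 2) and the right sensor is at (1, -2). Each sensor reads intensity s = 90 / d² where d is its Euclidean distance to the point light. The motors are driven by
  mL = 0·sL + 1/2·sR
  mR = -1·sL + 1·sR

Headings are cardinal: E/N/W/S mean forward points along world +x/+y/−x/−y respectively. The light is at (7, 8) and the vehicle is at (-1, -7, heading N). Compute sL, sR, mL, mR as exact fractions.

left sensor world pos  = (-3, -6); dL² = 296
right sensor world pos = (1, -6); dR² = 232
sL = 90/296 = 45/148
sR = 90/232 = 45/116
mL = 0·sL + 1/2·sR = 45/232
mR = -1·sL + 1·sR = 90/1073

45/148 45/116 45/232 90/1073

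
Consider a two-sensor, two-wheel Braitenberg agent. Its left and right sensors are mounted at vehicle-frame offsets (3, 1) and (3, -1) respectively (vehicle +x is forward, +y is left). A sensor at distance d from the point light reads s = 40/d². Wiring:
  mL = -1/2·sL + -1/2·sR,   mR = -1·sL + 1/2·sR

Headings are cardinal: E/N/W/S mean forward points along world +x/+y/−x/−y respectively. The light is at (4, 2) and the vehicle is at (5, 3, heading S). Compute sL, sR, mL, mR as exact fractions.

5 10 -15/2 0

left sensor world pos  = (6, 0); dL² = 8
right sensor world pos = (4, 0); dR² = 4
sL = 40/8 = 5
sR = 40/4 = 10
mL = -1/2·sL + -1/2·sR = -15/2
mR = -1·sL + 1/2·sR = 0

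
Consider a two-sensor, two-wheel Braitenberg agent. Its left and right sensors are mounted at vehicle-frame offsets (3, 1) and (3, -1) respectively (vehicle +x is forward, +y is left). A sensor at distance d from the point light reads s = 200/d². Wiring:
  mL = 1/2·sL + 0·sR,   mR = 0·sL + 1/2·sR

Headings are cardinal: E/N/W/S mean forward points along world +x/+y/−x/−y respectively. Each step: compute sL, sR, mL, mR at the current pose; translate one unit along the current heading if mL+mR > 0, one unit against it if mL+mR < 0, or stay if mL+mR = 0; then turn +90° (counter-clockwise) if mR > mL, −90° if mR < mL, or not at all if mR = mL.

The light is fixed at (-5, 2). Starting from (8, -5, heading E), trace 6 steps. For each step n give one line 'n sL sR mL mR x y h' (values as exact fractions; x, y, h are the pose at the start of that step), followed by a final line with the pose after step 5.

n=0: pose=(8,-5,E); sL=50/73, sR=5/8; mL=25/73, mR=5/16; mL+mR=765/1168 → advance +1; mR−mL=-35/1168 → turn -1·90°
n=1: pose=(9,-5,S); sL=8/13, sR=200/269; mL=4/13, mR=100/269; mL+mR=2376/3497 → advance +1; mR−mL=224/3497 → turn +1·90°
n=2: pose=(9,-6,E); sL=100/169, sR=20/37; mL=50/169, mR=10/37; mL+mR=3540/6253 → advance +1; mR−mL=-160/6253 → turn -1·90°
n=3: pose=(10,-6,S); sL=200/377, sR=200/317; mL=100/377, mR=100/317; mL+mR=69400/119509 → advance +1; mR−mL=6000/119509 → turn +1·90°
n=4: pose=(10,-7,E); sL=50/97, sR=25/53; mL=25/97, mR=25/106; mL+mR=5075/10282 → advance +1; mR−mL=-225/10282 → turn -1·90°
n=5: pose=(11,-7,S); sL=200/433, sR=200/369; mL=100/433, mR=100/369; mL+mR=80200/159777 → advance +1; mR−mL=6400/159777 → turn +1·90°

0 50/73 5/8 25/73 5/16 8 -5 E
1 8/13 200/269 4/13 100/269 9 -5 S
2 100/169 20/37 50/169 10/37 9 -6 E
3 200/377 200/317 100/377 100/317 10 -6 S
4 50/97 25/53 25/97 25/106 10 -7 E
5 200/433 200/369 100/433 100/369 11 -7 S
final 11 -8 E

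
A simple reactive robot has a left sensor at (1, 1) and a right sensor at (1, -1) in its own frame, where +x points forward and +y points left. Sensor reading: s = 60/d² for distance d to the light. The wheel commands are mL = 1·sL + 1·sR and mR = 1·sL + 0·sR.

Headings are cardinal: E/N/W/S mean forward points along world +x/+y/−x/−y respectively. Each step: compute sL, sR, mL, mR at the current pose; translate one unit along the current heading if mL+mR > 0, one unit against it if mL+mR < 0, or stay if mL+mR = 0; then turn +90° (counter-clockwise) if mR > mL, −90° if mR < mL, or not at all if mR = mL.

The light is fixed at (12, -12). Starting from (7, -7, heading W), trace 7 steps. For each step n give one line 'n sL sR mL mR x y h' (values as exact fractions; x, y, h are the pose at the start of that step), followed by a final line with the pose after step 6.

0 15/13 5/6 155/78 15/13 7 -7 W
1 12/17 60/61 1752/1037 12/17 6 -7 N
2 30/37 6/5 372/185 30/37 6 -6 E
3 60/41 60/61 6120/2501 60/41 7 -6 S
4 15/13 5/6 155/78 15/13 7 -7 W
5 12/17 60/61 1752/1037 12/17 6 -7 N
6 30/37 6/5 372/185 30/37 6 -6 E
final 7 -6 S

n=0: pose=(7,-7,W); sL=15/13, sR=5/6; mL=155/78, mR=15/13; mL+mR=245/78 → advance +1; mR−mL=-5/6 → turn -1·90°
n=1: pose=(6,-7,N); sL=12/17, sR=60/61; mL=1752/1037, mR=12/17; mL+mR=2484/1037 → advance +1; mR−mL=-60/61 → turn -1·90°
n=2: pose=(6,-6,E); sL=30/37, sR=6/5; mL=372/185, mR=30/37; mL+mR=522/185 → advance +1; mR−mL=-6/5 → turn -1·90°
n=3: pose=(7,-6,S); sL=60/41, sR=60/61; mL=6120/2501, mR=60/41; mL+mR=9780/2501 → advance +1; mR−mL=-60/61 → turn -1·90°
n=4: pose=(7,-7,W); sL=15/13, sR=5/6; mL=155/78, mR=15/13; mL+mR=245/78 → advance +1; mR−mL=-5/6 → turn -1·90°
n=5: pose=(6,-7,N); sL=12/17, sR=60/61; mL=1752/1037, mR=12/17; mL+mR=2484/1037 → advance +1; mR−mL=-60/61 → turn -1·90°
n=6: pose=(6,-6,E); sL=30/37, sR=6/5; mL=372/185, mR=30/37; mL+mR=522/185 → advance +1; mR−mL=-6/5 → turn -1·90°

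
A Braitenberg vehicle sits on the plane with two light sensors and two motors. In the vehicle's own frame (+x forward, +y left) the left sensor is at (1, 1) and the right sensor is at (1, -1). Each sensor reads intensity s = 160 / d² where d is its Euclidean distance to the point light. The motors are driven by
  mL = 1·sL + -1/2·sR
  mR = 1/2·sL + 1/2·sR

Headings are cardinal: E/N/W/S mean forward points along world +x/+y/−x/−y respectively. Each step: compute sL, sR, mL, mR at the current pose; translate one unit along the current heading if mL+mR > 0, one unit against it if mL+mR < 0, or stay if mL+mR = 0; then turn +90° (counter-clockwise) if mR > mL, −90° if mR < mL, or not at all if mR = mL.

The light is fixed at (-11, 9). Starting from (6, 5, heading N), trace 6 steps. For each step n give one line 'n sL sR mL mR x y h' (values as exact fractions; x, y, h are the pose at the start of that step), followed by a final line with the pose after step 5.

0 32/53 160/333 6416/17649 9568/17649 6 5 N
1 10/17 8/13 62/221 133/221 6 6 W
2 32/61 160/241 2832/14701 8736/14701 5 6 S
3 80/149 80/157 6600/23393 12240/23393 5 5 E
4 32/53 160/333 6416/17649 9568/17649 6 5 N
5 10/17 8/13 62/221 133/221 6 6 W
final 5 6 S

n=0: pose=(6,5,N); sL=32/53, sR=160/333; mL=6416/17649, mR=9568/17649; mL+mR=48/53 → advance +1; mR−mL=3152/17649 → turn +1·90°
n=1: pose=(6,6,W); sL=10/17, sR=8/13; mL=62/221, mR=133/221; mL+mR=15/17 → advance +1; mR−mL=71/221 → turn +1·90°
n=2: pose=(5,6,S); sL=32/61, sR=160/241; mL=2832/14701, mR=8736/14701; mL+mR=48/61 → advance +1; mR−mL=5904/14701 → turn +1·90°
n=3: pose=(5,5,E); sL=80/149, sR=80/157; mL=6600/23393, mR=12240/23393; mL+mR=120/149 → advance +1; mR−mL=5640/23393 → turn +1·90°
n=4: pose=(6,5,N); sL=32/53, sR=160/333; mL=6416/17649, mR=9568/17649; mL+mR=48/53 → advance +1; mR−mL=3152/17649 → turn +1·90°
n=5: pose=(6,6,W); sL=10/17, sR=8/13; mL=62/221, mR=133/221; mL+mR=15/17 → advance +1; mR−mL=71/221 → turn +1·90°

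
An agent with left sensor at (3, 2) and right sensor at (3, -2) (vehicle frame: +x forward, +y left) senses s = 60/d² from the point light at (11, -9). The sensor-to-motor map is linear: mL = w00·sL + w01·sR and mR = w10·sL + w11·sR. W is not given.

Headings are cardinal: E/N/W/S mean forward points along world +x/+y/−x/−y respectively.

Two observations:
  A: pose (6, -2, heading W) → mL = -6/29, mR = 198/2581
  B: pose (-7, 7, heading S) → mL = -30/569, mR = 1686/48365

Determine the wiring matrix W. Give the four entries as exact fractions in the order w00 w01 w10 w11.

0 -1/2 -1/2 1

obs A: pose=(6,-2,W) → sL=60/89, sR=12/29, mL=-6/29, mR=198/2581
obs B: pose=(-7,7,S) → sL=12/85, sR=60/569, mL=-30/569, mR=1686/48365
sensor matrix S = [[60/89, 12/29], [12/85, 60/569]]; det S = 1581696/124830065
solve [mL_A; mL_B] = S·[w00; w01] and [mR_A; mR_B] = S·[w10; w11]:
  w00 = 0, w01 = -1/2, w10 = -1/2, w11 = 1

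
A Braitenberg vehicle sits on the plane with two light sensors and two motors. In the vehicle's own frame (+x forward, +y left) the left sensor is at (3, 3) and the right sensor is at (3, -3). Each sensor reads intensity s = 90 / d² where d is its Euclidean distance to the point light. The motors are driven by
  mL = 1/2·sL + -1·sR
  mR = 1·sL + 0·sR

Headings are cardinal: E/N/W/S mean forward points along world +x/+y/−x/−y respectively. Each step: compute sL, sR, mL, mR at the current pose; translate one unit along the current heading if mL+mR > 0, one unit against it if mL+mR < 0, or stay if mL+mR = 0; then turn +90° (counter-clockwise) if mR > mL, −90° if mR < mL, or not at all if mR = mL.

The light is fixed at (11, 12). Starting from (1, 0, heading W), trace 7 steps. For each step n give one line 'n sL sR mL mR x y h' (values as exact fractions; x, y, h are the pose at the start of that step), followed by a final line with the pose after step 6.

0 45/197 9/25 -2421/9850 45/197 1 0 W
1 10/29 10/41 -85/1189 10/29 2 0 S
2 45/68 45/146 225/9928 45/68 2 -1 E
3 90/221 18/25 -2853/5525 90/221 3 -1 N
4 9/41 45/121 -2601/9922 9/41 3 -2 W
5 18/61 90/389 -1989/23729 18/61 4 -2 S
6 9/16 9/34 9/544 9/16 4 -3 E
final 5 -3 N

n=0: pose=(1,0,W); sL=45/197, sR=9/25; mL=-2421/9850, mR=45/197; mL+mR=-171/9850 → advance -1; mR−mL=4671/9850 → turn +1·90°
n=1: pose=(2,0,S); sL=10/29, sR=10/41; mL=-85/1189, mR=10/29; mL+mR=325/1189 → advance +1; mR−mL=495/1189 → turn +1·90°
n=2: pose=(2,-1,E); sL=45/68, sR=45/146; mL=225/9928, mR=45/68; mL+mR=6795/9928 → advance +1; mR−mL=6345/9928 → turn +1·90°
n=3: pose=(3,-1,N); sL=90/221, sR=18/25; mL=-2853/5525, mR=90/221; mL+mR=-603/5525 → advance -1; mR−mL=5103/5525 → turn +1·90°
n=4: pose=(3,-2,W); sL=9/41, sR=45/121; mL=-2601/9922, mR=9/41; mL+mR=-423/9922 → advance -1; mR−mL=4779/9922 → turn +1·90°
n=5: pose=(4,-2,S); sL=18/61, sR=90/389; mL=-1989/23729, mR=18/61; mL+mR=5013/23729 → advance +1; mR−mL=8991/23729 → turn +1·90°
n=6: pose=(4,-3,E); sL=9/16, sR=9/34; mL=9/544, mR=9/16; mL+mR=315/544 → advance +1; mR−mL=297/544 → turn +1·90°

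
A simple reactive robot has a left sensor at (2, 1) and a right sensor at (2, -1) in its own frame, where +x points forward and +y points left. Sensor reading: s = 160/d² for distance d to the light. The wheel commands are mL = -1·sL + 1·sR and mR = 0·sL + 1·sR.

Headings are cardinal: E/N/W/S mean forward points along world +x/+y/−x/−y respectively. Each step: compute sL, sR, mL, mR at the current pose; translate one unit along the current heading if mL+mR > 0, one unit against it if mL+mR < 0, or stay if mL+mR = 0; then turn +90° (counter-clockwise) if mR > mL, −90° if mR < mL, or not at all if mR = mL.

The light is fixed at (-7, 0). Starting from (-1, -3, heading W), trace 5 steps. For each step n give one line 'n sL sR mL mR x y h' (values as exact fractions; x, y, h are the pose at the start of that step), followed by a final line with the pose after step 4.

n=0: pose=(-1,-3,W); sL=5, sR=8; mL=3, mR=8; mL+mR=11 → advance +1; mR−mL=5 → turn +1·90°
n=1: pose=(-2,-3,S); sL=160/61, sR=160/41; mL=3200/2501, mR=160/41; mL+mR=12960/2501 → advance +1; mR−mL=160/61 → turn +1·90°
n=2: pose=(-2,-4,E); sL=80/29, sR=80/37; mL=-640/1073, mR=80/37; mL+mR=1680/1073 → advance +1; mR−mL=80/29 → turn +1·90°
n=3: pose=(-1,-4,N); sL=160/29, sR=160/53; mL=-3840/1537, mR=160/53; mL+mR=800/1537 → advance +1; mR−mL=160/29 → turn +1·90°
n=4: pose=(-1,-3,W); sL=5, sR=8; mL=3, mR=8; mL+mR=11 → advance +1; mR−mL=5 → turn +1·90°

0 5 8 3 8 -1 -3 W
1 160/61 160/41 3200/2501 160/41 -2 -3 S
2 80/29 80/37 -640/1073 80/37 -2 -4 E
3 160/29 160/53 -3840/1537 160/53 -1 -4 N
4 5 8 3 8 -1 -3 W
final -2 -3 S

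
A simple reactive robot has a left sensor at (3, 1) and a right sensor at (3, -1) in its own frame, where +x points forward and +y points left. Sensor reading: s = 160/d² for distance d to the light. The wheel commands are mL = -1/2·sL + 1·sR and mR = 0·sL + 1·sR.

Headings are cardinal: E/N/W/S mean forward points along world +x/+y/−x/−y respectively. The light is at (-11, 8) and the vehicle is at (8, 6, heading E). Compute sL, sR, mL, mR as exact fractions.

32/97 160/493 7632/47821 160/493

left sensor world pos  = (11, 7); dL² = 485
right sensor world pos = (11, 5); dR² = 493
sL = 160/485 = 32/97
sR = 160/493 = 160/493
mL = -1/2·sL + 1·sR = 7632/47821
mR = 0·sL + 1·sR = 160/493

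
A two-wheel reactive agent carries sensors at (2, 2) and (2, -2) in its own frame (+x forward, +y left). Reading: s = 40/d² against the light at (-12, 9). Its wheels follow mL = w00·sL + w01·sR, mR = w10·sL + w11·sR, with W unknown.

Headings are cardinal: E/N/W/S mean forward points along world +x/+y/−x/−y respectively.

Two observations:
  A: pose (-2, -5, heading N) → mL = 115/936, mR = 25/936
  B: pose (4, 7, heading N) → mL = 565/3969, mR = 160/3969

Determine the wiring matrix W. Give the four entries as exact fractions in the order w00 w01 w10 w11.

obs A: pose=(-2,-5,N) → sL=5/26, sR=5/36, mL=115/936, mR=25/936
obs B: pose=(4,7,N) → sL=10/49, sR=10/81, mL=565/3969, mR=160/3969
sensor matrix S = [[5/26, 5/36], [10/49, 10/81]]; det S = -475/103194
solve [mL_A; mL_B] = S·[w00; w01] and [mR_A; mR_B] = S·[w10; w11]:
  w00 = 1, w01 = -1/2, w10 = 1/2, w11 = -1/2

1 -1/2 1/2 -1/2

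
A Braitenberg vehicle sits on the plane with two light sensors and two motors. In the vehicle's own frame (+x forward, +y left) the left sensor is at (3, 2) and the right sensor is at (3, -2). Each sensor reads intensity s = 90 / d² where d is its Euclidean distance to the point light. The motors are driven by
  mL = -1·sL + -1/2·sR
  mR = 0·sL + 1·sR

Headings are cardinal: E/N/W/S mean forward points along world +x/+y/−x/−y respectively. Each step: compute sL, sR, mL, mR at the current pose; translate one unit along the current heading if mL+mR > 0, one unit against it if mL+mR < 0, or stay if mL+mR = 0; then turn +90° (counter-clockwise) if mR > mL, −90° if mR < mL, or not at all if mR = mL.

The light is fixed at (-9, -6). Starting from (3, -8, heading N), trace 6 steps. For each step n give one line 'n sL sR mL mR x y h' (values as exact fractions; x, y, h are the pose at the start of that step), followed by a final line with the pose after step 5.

n=0: pose=(3,-8,N); sL=90/101, sR=90/197; mL=-22275/19897, mR=90/197; mL+mR=-13185/19897 → advance -1; mR−mL=31365/19897 → turn +1·90°
n=1: pose=(3,-9,W); sL=45/53, sR=45/41; mL=-6075/4346, mR=45/41; mL+mR=-1305/4346 → advance -1; mR−mL=10845/4346 → turn +1·90°
n=2: pose=(4,-9,S); sL=10/29, sR=90/157; mL=-2875/4553, mR=90/157; mL+mR=-265/4553 → advance -1; mR−mL=5485/4553 → turn +1·90°
n=3: pose=(4,-8,E); sL=45/128, sR=45/136; mL=-1125/2176, mR=45/136; mL+mR=-405/2176 → advance -1; mR−mL=1845/2176 → turn +1·90°
n=4: pose=(3,-8,N); sL=90/101, sR=90/197; mL=-22275/19897, mR=90/197; mL+mR=-13185/19897 → advance -1; mR−mL=31365/19897 → turn +1·90°
n=5: pose=(3,-9,W); sL=45/53, sR=45/41; mL=-6075/4346, mR=45/41; mL+mR=-1305/4346 → advance -1; mR−mL=10845/4346 → turn +1·90°

0 90/101 90/197 -22275/19897 90/197 3 -8 N
1 45/53 45/41 -6075/4346 45/41 3 -9 W
2 10/29 90/157 -2875/4553 90/157 4 -9 S
3 45/128 45/136 -1125/2176 45/136 4 -8 E
4 90/101 90/197 -22275/19897 90/197 3 -8 N
5 45/53 45/41 -6075/4346 45/41 3 -9 W
final 4 -9 S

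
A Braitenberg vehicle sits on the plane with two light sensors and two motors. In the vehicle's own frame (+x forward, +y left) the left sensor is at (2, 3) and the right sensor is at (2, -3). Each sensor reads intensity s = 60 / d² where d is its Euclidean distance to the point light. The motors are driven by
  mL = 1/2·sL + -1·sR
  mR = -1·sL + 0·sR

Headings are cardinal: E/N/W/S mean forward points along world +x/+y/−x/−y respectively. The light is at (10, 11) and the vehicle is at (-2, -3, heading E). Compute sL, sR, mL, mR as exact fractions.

left sensor world pos  = (0, 0); dL² = 221
right sensor world pos = (0, -6); dR² = 389
sL = 60/221 = 60/221
sR = 60/389 = 60/389
mL = 1/2·sL + -1·sR = -1590/85969
mR = -1·sL + 0·sR = -60/221

60/221 60/389 -1590/85969 -60/221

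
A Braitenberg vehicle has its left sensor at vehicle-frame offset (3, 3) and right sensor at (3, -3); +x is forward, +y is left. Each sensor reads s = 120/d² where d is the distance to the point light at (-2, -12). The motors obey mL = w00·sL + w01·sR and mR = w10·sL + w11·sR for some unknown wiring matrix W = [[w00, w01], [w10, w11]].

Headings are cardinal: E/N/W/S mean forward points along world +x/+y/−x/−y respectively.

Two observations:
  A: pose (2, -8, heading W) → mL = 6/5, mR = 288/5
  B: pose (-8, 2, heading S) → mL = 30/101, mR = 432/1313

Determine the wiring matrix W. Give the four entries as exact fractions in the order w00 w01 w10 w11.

0 1/2 1 -1

obs A: pose=(2,-8,W) → sL=60, sR=12/5, mL=6/5, mR=288/5
obs B: pose=(-8,2,S) → sL=12/13, sR=60/101, mL=30/101, mR=432/1313
sensor matrix S = [[60, 12/5], [12/13, 60/101]]; det S = 219456/6565
solve [mL_A; mL_B] = S·[w00; w01] and [mR_A; mR_B] = S·[w10; w11]:
  w00 = 0, w01 = 1/2, w10 = 1, w11 = -1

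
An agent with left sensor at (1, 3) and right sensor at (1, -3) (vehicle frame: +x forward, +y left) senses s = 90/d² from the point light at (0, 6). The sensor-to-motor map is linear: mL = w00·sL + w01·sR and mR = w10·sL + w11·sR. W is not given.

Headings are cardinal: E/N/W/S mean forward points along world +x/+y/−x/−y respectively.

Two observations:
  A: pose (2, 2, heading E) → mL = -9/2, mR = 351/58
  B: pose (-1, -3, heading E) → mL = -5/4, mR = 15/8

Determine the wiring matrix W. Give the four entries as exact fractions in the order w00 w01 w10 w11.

obs A: pose=(2,2,E) → sL=9, sR=45/29, mL=-9/2, mR=351/58
obs B: pose=(-1,-3,E) → sL=5/2, sR=5/8, mL=-5/4, mR=15/8
sensor matrix S = [[9, 45/29], [5/2, 5/8]]; det S = 405/232
solve [mL_A; mL_B] = S·[w00; w01] and [mR_A; mR_B] = S·[w10; w11]:
  w00 = -1/2, w01 = 0, w10 = 1/2, w11 = 1

-1/2 0 1/2 1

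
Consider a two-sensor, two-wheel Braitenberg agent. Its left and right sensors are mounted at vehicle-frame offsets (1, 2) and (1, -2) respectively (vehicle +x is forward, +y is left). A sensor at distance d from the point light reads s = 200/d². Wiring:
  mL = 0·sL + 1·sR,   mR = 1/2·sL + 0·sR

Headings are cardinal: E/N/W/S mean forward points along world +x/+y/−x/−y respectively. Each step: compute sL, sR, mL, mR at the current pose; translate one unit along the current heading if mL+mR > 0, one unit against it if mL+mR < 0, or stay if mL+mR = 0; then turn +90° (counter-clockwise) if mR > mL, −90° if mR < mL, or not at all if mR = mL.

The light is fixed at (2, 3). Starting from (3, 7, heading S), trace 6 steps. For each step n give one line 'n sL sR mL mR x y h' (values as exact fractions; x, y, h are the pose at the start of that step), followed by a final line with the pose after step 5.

0 100/9 20 20 50/9 3 7 S
1 200 8 8 100 3 6 W
2 25 25 25 25/2 2 6 S
3 200 200/17 200/17 100 2 5 W
4 100 20 20 50 1 5 S
5 200/9 200 200 100/9 1 4 E
final 2 4 S

n=0: pose=(3,7,S); sL=100/9, sR=20; mL=20, mR=50/9; mL+mR=230/9 → advance +1; mR−mL=-130/9 → turn -1·90°
n=1: pose=(3,6,W); sL=200, sR=8; mL=8, mR=100; mL+mR=108 → advance +1; mR−mL=92 → turn +1·90°
n=2: pose=(2,6,S); sL=25, sR=25; mL=25, mR=25/2; mL+mR=75/2 → advance +1; mR−mL=-25/2 → turn -1·90°
n=3: pose=(2,5,W); sL=200, sR=200/17; mL=200/17, mR=100; mL+mR=1900/17 → advance +1; mR−mL=1500/17 → turn +1·90°
n=4: pose=(1,5,S); sL=100, sR=20; mL=20, mR=50; mL+mR=70 → advance +1; mR−mL=30 → turn +1·90°
n=5: pose=(1,4,E); sL=200/9, sR=200; mL=200, mR=100/9; mL+mR=1900/9 → advance +1; mR−mL=-1700/9 → turn -1·90°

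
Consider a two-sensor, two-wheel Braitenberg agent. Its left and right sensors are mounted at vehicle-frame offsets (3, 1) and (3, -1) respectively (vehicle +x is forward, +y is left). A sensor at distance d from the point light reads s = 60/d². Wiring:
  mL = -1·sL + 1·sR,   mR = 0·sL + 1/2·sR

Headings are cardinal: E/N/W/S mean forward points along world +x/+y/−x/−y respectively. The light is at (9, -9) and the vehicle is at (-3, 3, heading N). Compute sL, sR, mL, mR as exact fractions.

30/197 30/173 720/34081 15/173

left sensor world pos  = (-4, 6); dL² = 394
right sensor world pos = (-2, 6); dR² = 346
sL = 60/394 = 30/197
sR = 60/346 = 30/173
mL = -1·sL + 1·sR = 720/34081
mR = 0·sL + 1/2·sR = 15/173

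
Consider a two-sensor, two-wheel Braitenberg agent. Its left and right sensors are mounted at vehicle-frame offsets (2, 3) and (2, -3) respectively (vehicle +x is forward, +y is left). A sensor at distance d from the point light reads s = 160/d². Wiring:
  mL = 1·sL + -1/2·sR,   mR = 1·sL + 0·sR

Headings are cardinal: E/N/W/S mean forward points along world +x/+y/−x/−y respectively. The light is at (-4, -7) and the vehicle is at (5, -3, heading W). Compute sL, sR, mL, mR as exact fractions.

left sensor world pos  = (3, -6); dL² = 50
right sensor world pos = (3, 0); dR² = 98
sL = 160/50 = 16/5
sR = 160/98 = 80/49
mL = 1·sL + -1/2·sR = 584/245
mR = 1·sL + 0·sR = 16/5

16/5 80/49 584/245 16/5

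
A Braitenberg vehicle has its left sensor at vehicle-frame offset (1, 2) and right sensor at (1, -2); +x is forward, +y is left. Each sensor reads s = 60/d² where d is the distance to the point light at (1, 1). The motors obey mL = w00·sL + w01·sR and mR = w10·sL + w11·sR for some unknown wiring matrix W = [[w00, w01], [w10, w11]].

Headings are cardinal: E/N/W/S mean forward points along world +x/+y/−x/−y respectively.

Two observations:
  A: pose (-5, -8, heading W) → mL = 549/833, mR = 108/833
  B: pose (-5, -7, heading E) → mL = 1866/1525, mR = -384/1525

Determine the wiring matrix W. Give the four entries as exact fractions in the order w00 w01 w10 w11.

obs A: pose=(-5,-8,W) → sL=6/17, sR=30/49, mL=549/833, mR=108/833
obs B: pose=(-5,-7,E) → sL=60/61, sR=12/25, mL=1866/1525, mR=-384/1525
sensor matrix S = [[6/17, 30/49], [60/61, 12/25]]; det S = -549792/1270325
solve [mL_A; mL_B] = S·[w00; w01] and [mR_A; mR_B] = S·[w10; w11]:
  w00 = 1, w01 = 1/2, w10 = -1/2, w11 = 1/2

1 1/2 -1/2 1/2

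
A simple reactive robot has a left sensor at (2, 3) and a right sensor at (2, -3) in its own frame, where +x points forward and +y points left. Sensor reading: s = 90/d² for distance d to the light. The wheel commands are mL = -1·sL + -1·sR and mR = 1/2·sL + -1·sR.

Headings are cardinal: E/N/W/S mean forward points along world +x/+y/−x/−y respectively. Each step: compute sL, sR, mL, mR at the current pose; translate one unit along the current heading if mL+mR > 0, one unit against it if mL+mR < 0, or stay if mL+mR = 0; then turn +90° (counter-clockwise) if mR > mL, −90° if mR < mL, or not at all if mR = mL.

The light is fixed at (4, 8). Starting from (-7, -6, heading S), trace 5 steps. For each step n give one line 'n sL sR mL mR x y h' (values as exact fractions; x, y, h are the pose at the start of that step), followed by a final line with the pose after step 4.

n=0: pose=(-7,-6,S); sL=9/32, sR=45/226; mL=-1737/3616, mR=-423/7232; mL+mR=-3897/7232 → advance -1; mR−mL=27/64 → turn +1·90°
n=1: pose=(-7,-5,E); sL=90/181, sR=90/337; mL=-46620/60997, mR=-1125/60997; mL+mR=-47745/60997 → advance -1; mR−mL=135/181 → turn +1·90°
n=2: pose=(-8,-5,N); sL=45/173, sR=45/101; mL=-12330/17473, mR=-11025/34946; mL+mR=-35685/34946 → advance -1; mR−mL=135/346 → turn +1·90°
n=3: pose=(-8,-6,W); sL=18/97, sR=90/317; mL=-14436/30749, mR=-5877/30749; mL+mR=-20313/30749 → advance -1; mR−mL=27/97 → turn +1·90°
n=4: pose=(-7,-6,S); sL=9/32, sR=45/226; mL=-1737/3616, mR=-423/7232; mL+mR=-3897/7232 → advance -1; mR−mL=27/64 → turn +1·90°

0 9/32 45/226 -1737/3616 -423/7232 -7 -6 S
1 90/181 90/337 -46620/60997 -1125/60997 -7 -5 E
2 45/173 45/101 -12330/17473 -11025/34946 -8 -5 N
3 18/97 90/317 -14436/30749 -5877/30749 -8 -6 W
4 9/32 45/226 -1737/3616 -423/7232 -7 -6 S
final -7 -5 E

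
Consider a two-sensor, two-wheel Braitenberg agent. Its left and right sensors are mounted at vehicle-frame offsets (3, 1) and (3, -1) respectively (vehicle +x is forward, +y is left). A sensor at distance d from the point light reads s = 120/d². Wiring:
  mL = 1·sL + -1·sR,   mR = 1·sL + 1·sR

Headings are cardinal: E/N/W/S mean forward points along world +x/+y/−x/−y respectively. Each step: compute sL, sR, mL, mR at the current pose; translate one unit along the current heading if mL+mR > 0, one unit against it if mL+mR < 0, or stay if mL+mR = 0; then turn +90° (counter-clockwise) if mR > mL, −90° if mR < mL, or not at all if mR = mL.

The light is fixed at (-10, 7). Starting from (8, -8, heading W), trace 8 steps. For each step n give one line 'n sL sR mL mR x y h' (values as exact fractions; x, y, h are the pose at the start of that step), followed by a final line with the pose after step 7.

n=0: pose=(8,-8,W); sL=120/481, sR=120/421; mL=-7200/202501, mR=108240/202501; mL+mR=240/481 → advance +1; mR−mL=240/421 → turn +1·90°
n=1: pose=(7,-8,S); sL=5/27, sR=6/29; mL=-17/783, mR=307/783; mL+mR=10/27 → advance +1; mR−mL=12/29 → turn +1·90°
n=2: pose=(7,-9,E); sL=24/125, sR=120/689; mL=1536/86125, mR=31536/86125; mL+mR=48/125 → advance +1; mR−mL=240/689 → turn +1·90°
n=3: pose=(8,-9,N); sL=60/229, sR=12/53; mL=432/12137, mR=5928/12137; mL+mR=120/229 → advance +1; mR−mL=24/53 → turn +1·90°
n=4: pose=(8,-8,W); sL=120/481, sR=120/421; mL=-7200/202501, mR=108240/202501; mL+mR=240/481 → advance +1; mR−mL=240/421 → turn +1·90°
n=5: pose=(7,-8,S); sL=5/27, sR=6/29; mL=-17/783, mR=307/783; mL+mR=10/27 → advance +1; mR−mL=12/29 → turn +1·90°
n=6: pose=(7,-9,E); sL=24/125, sR=120/689; mL=1536/86125, mR=31536/86125; mL+mR=48/125 → advance +1; mR−mL=240/689 → turn +1·90°
n=7: pose=(8,-9,N); sL=60/229, sR=12/53; mL=432/12137, mR=5928/12137; mL+mR=120/229 → advance +1; mR−mL=24/53 → turn +1·90°

0 120/481 120/421 -7200/202501 108240/202501 8 -8 W
1 5/27 6/29 -17/783 307/783 7 -8 S
2 24/125 120/689 1536/86125 31536/86125 7 -9 E
3 60/229 12/53 432/12137 5928/12137 8 -9 N
4 120/481 120/421 -7200/202501 108240/202501 8 -8 W
5 5/27 6/29 -17/783 307/783 7 -8 S
6 24/125 120/689 1536/86125 31536/86125 7 -9 E
7 60/229 12/53 432/12137 5928/12137 8 -9 N
final 8 -8 W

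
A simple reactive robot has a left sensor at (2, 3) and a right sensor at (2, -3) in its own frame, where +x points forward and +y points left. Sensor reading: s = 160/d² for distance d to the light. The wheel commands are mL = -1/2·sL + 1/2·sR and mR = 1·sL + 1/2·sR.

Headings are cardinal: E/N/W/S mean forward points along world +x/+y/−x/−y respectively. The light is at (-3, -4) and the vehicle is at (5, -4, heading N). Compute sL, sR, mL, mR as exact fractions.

left sensor world pos  = (2, -2); dL² = 29
right sensor world pos = (8, -2); dR² = 125
sL = 160/29 = 160/29
sR = 160/125 = 32/25
mL = -1/2·sL + 1/2·sR = -1536/725
mR = 1·sL + 1/2·sR = 4464/725

160/29 32/25 -1536/725 4464/725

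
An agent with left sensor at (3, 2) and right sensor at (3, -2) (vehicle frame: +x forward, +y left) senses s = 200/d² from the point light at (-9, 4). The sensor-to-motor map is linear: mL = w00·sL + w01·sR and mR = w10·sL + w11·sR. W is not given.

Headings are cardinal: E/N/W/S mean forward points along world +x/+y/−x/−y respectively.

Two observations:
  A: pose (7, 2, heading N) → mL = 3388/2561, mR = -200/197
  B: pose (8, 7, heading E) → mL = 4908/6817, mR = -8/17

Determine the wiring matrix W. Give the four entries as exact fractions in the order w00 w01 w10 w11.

1 1/2 -1 0

obs A: pose=(7,2,N) → sL=200/197, sR=8/13, mL=3388/2561, mR=-200/197
obs B: pose=(8,7,E) → sL=8/17, sR=200/401, mL=4908/6817, mR=-8/17
sensor matrix S = [[200/197, 8/13], [8/17, 200/401]]; det S = 3784192/17458337
solve [mL_A; mL_B] = S·[w00; w01] and [mR_A; mR_B] = S·[w10; w11]:
  w00 = 1, w01 = 1/2, w10 = -1, w11 = 0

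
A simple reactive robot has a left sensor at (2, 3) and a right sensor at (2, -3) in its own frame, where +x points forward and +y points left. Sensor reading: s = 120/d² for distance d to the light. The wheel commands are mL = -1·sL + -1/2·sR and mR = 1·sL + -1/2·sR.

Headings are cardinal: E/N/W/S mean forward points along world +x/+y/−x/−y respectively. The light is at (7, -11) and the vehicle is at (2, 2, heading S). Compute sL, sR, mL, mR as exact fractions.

left sensor world pos  = (5, 0); dL² = 125
right sensor world pos = (-1, 0); dR² = 185
sL = 120/125 = 24/25
sR = 120/185 = 24/37
mL = -1·sL + -1/2·sR = -1188/925
mR = 1·sL + -1/2·sR = 588/925

24/25 24/37 -1188/925 588/925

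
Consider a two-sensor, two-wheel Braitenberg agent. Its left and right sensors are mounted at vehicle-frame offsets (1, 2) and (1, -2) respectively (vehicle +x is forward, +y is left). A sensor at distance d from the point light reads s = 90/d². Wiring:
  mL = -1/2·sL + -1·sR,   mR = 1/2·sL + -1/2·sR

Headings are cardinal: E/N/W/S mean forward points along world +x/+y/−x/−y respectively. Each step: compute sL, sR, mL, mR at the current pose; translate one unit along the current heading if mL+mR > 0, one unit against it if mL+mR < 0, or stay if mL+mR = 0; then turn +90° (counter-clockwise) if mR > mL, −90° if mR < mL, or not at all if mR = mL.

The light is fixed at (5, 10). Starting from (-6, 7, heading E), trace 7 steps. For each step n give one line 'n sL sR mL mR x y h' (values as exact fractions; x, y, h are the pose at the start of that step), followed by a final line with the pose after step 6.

n=0: pose=(-6,7,E); sL=90/101, sR=18/25; mL=-2943/2525, mR=216/2525; mL+mR=-27/25 → advance -1; mR−mL=3159/2525 → turn +1·90°
n=1: pose=(-7,7,N); sL=9/20, sR=45/52; mL=-567/520, mR=-27/130; mL+mR=-135/104 → advance -1; mR−mL=459/520 → turn +1·90°
n=2: pose=(-7,6,W); sL=18/41, sR=90/173; mL=-5247/7093, mR=-288/7093; mL+mR=-135/173 → advance -1; mR−mL=4959/7093 → turn +1·90°
n=3: pose=(-6,6,S); sL=45/53, sR=45/97; mL=-9135/10282, mR=990/5141; mL+mR=-135/194 → advance -1; mR−mL=11115/10282 → turn +1·90°
n=4: pose=(-6,7,E); sL=90/101, sR=18/25; mL=-2943/2525, mR=216/2525; mL+mR=-27/25 → advance -1; mR−mL=3159/2525 → turn +1·90°
n=5: pose=(-7,7,N); sL=9/20, sR=45/52; mL=-567/520, mR=-27/130; mL+mR=-135/104 → advance -1; mR−mL=459/520 → turn +1·90°
n=6: pose=(-7,6,W); sL=18/41, sR=90/173; mL=-5247/7093, mR=-288/7093; mL+mR=-135/173 → advance -1; mR−mL=4959/7093 → turn +1·90°

0 90/101 18/25 -2943/2525 216/2525 -6 7 E
1 9/20 45/52 -567/520 -27/130 -7 7 N
2 18/41 90/173 -5247/7093 -288/7093 -7 6 W
3 45/53 45/97 -9135/10282 990/5141 -6 6 S
4 90/101 18/25 -2943/2525 216/2525 -6 7 E
5 9/20 45/52 -567/520 -27/130 -7 7 N
6 18/41 90/173 -5247/7093 -288/7093 -7 6 W
final -6 6 S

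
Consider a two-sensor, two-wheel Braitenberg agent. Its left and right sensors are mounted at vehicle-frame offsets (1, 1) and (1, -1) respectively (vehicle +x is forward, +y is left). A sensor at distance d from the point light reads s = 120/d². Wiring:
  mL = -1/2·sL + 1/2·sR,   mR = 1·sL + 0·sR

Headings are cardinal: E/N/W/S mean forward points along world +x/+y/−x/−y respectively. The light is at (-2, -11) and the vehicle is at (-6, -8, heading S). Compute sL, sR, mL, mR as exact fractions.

120/13 120/29 -960/377 120/13

left sensor world pos  = (-5, -9); dL² = 13
right sensor world pos = (-7, -9); dR² = 29
sL = 120/13 = 120/13
sR = 120/29 = 120/29
mL = -1/2·sL + 1/2·sR = -960/377
mR = 1·sL + 0·sR = 120/13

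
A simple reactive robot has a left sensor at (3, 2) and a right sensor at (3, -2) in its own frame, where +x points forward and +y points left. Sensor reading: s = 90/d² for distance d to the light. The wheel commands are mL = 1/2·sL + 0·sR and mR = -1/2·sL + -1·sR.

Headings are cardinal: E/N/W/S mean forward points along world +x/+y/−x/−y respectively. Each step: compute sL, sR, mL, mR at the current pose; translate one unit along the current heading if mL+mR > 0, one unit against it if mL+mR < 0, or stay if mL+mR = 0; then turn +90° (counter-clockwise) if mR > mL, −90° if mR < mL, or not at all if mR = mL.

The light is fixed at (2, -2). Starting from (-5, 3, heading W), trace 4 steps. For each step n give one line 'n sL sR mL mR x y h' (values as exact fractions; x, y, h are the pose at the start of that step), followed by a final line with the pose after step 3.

n=0: pose=(-5,3,W); sL=90/109, sR=90/149; mL=45/109, mR=-16515/16241; mL+mR=-90/149 → advance -1; mR−mL=-23220/16241 → turn -1·90°
n=1: pose=(-4,3,N); sL=45/64, sR=9/8; mL=45/128, mR=-189/128; mL+mR=-9/8 → advance -1; mR−mL=-117/64 → turn -1·90°
n=2: pose=(-4,2,E); sL=2, sR=90/13; mL=1, mR=-103/13; mL+mR=-90/13 → advance -1; mR−mL=-116/13 → turn -1·90°
n=3: pose=(-5,2,S); sL=45/13, sR=45/41; mL=45/26, mR=-3015/1066; mL+mR=-45/41 → advance -1; mR−mL=-2430/533 → turn -1·90°

0 90/109 90/149 45/109 -16515/16241 -5 3 W
1 45/64 9/8 45/128 -189/128 -4 3 N
2 2 90/13 1 -103/13 -4 2 E
3 45/13 45/41 45/26 -3015/1066 -5 2 S
final -5 3 W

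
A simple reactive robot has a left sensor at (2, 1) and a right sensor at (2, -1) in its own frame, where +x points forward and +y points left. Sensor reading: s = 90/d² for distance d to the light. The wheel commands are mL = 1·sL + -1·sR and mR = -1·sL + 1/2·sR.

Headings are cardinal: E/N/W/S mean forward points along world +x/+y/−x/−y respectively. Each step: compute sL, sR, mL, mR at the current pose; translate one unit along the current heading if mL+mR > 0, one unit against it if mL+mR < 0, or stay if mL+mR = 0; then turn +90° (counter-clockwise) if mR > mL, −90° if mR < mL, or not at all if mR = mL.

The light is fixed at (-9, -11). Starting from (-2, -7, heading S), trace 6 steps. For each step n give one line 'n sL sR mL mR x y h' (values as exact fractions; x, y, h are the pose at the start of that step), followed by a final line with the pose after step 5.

n=0: pose=(-2,-7,S); sL=45/34, sR=9/4; mL=-63/68, mR=-27/136; mL+mR=-9/8 → advance -1; mR−mL=99/136 → turn +1·90°
n=1: pose=(-2,-6,E); sL=10/13, sR=90/97; mL=-200/1261, mR=-385/1261; mL+mR=-45/97 → advance -1; mR−mL=-185/1261 → turn -1·90°
n=2: pose=(-3,-6,S); sL=45/29, sR=45/17; mL=-540/493, mR=-225/986; mL+mR=-45/34 → advance -1; mR−mL=855/986 → turn +1·90°
n=3: pose=(-3,-5,E); sL=90/113, sR=90/89; mL=-2160/10057, mR=-2925/10057; mL+mR=-45/89 → advance -1; mR−mL=-765/10057 → turn -1·90°
n=4: pose=(-4,-5,S); sL=45/26, sR=45/16; mL=-225/208, mR=-135/416; mL+mR=-45/32 → advance -1; mR−mL=315/416 → turn +1·90°
n=5: pose=(-4,-4,E); sL=90/113, sR=18/17; mL=-504/1921, mR=-513/1921; mL+mR=-9/17 → advance -1; mR−mL=-9/1921 → turn -1·90°

0 45/34 9/4 -63/68 -27/136 -2 -7 S
1 10/13 90/97 -200/1261 -385/1261 -2 -6 E
2 45/29 45/17 -540/493 -225/986 -3 -6 S
3 90/113 90/89 -2160/10057 -2925/10057 -3 -5 E
4 45/26 45/16 -225/208 -135/416 -4 -5 S
5 90/113 18/17 -504/1921 -513/1921 -4 -4 E
final -5 -4 S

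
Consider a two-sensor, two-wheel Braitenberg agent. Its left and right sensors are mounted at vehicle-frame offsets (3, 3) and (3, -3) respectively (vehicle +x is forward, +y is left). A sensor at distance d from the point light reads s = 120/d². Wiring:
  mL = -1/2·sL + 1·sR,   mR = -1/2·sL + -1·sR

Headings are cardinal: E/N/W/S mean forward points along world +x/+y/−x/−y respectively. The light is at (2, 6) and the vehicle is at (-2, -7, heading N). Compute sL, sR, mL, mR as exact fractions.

120/149 120/101 11820/15049 -23940/15049

left sensor world pos  = (-5, -4); dL² = 149
right sensor world pos = (1, -4); dR² = 101
sL = 120/149 = 120/149
sR = 120/101 = 120/101
mL = -1/2·sL + 1·sR = 11820/15049
mR = -1/2·sL + -1·sR = -23940/15049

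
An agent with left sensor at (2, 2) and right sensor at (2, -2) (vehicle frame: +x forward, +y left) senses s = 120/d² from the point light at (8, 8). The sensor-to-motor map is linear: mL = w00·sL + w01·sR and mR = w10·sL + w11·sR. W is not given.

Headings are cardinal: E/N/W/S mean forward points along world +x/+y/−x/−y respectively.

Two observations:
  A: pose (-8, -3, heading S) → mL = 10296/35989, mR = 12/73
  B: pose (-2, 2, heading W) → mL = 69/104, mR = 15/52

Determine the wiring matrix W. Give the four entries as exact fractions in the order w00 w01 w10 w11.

1/2 1/2 1/2 0

obs A: pose=(-8,-3,S) → sL=24/73, sR=120/493, mL=10296/35989, mR=12/73
obs B: pose=(-2,2,W) → sL=15/26, sR=3/4, mL=69/104, mR=15/52
sensor matrix S = [[24/73, 120/493], [15/26, 3/4]]; det S = 49662/467857
solve [mL_A; mL_B] = S·[w00; w01] and [mR_A; mR_B] = S·[w10; w11]:
  w00 = 1/2, w01 = 1/2, w10 = 1/2, w11 = 0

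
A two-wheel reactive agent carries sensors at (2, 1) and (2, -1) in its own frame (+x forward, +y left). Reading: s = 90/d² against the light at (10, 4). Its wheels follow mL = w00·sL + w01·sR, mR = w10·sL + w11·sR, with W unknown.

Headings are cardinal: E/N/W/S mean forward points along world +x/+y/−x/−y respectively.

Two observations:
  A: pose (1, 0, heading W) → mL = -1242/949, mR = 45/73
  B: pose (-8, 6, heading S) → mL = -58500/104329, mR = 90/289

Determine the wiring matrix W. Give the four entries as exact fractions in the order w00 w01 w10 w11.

obs A: pose=(1,0,W) → sL=45/73, sR=9/13, mL=-1242/949, mR=45/73
obs B: pose=(-8,6,S) → sL=90/289, sR=90/361, mL=-58500/104329, mR=90/289
sensor matrix S = [[45/73, 9/13], [90/289, 90/361]]; det S = -6130080/99008221
solve [mL_A; mL_B] = S·[w00; w01] and [mR_A; mR_B] = S·[w10; w11]:
  w00 = -1, w01 = -1, w10 = 1, w11 = 0

-1 -1 1 0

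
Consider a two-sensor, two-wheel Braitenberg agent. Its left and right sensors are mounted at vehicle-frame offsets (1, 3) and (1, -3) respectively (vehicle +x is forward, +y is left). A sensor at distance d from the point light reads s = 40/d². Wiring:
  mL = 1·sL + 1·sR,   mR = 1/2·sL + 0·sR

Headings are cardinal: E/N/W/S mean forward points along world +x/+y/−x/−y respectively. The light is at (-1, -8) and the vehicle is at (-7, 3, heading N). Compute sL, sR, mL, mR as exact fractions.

left sensor world pos  = (-10, 4); dL² = 225
right sensor world pos = (-4, 4); dR² = 153
sL = 40/225 = 8/45
sR = 40/153 = 40/153
mL = 1·sL + 1·sR = 112/255
mR = 1/2·sL + 0·sR = 4/45

8/45 40/153 112/255 4/45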